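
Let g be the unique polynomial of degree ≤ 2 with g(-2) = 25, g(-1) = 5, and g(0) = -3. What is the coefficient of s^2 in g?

6

Write g(s) = as^2 + bs + c. Substituting each data point gives a linear system:
  4a - 2b + c = 25
  a - b + c = 5
  c = -3
Solving the system yields a = 6, b = -2, c = -3.
So g(s) = 6s² - 2s - 3.
The leading coefficient is 6.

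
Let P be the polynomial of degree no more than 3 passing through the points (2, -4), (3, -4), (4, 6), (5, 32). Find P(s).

P(s) = s^3 - 4s^2 + s + 2

Using the Lagrange interpolation formula with nodes 2, 3, 4, 5:
  L_0(s) = (s - 3)(s - 4)(s - 5) / -6
  L_1(s) = (s - 2)(s - 4)(s - 5) / 2
  L_2(s) = (s - 2)(s - 3)(s - 5) / -2
  L_3(s) = (s - 2)(s - 3)(s - 4) / 6
Then P(s) = -4·L_0(s) - 4·L_1(s) + 6·L_2(s) + 32·L_3(s).
Expanding and collecting terms gives P(s) = s^3 - 4s^2 + s + 2.
Check: P(2) = -4. ✓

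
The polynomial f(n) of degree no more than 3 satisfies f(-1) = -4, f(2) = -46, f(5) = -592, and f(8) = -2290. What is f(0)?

-2

Forward differences of the values at n = -1, 2, 5, 8:
  f  : -4  -46  -592  -2290
  Δ  : -42  -546  -1698
  Δ^2: -504  -1152
  Δ^3: -648
The third differences are constant, confirming degree 3.
Interpolating (Newton forward form) and evaluating at n = 0 gives f(0) = -2.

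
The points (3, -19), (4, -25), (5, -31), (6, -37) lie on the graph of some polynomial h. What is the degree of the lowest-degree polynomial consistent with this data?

1

Forward differences of the values at t = 3, 4, 5, 6:
  h  : -19  -25  -31  -37
  Δ  : -6  -6  -6
  Δ^2: 0  0
  Δ^3: 0
The first differences are constant (-6) and nonzero, while all higher differences vanish, so the minimal degree is 1.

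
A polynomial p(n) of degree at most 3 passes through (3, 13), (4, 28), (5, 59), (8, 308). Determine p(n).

p(n) = n^3 - 4n^2 + 6n + 4

Write p(n) = an^3 + bn^2 + cn + d. Substituting each data point gives a linear system:
  27a + 9b + 3c + d = 13
  64a + 16b + 4c + d = 28
  125a + 25b + 5c + d = 59
  512a + 64b + 8c + d = 308
Solving the system yields a = 1, b = -4, c = 6, d = 4.
So p(n) = n³ - 4n² + 6n + 4.
Check: p(3) = 13. ✓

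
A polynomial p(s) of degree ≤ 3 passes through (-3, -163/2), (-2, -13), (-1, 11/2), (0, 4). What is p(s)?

p(s) = 5s^3 + 5s^2 - (3/2)s + 4

Using the Lagrange interpolation formula with nodes -3, -2, -1, 0:
  L_0(s) = (s + 2)(s + 1)s / -6
  L_1(s) = (s + 3)(s + 1)s / 2
  L_2(s) = (s + 3)(s + 2)s / -2
  L_3(s) = (s + 3)(s + 2)(s + 1) / 6
Then p(s) = -163/2·L_0(s) - 13·L_1(s) + 11/2·L_2(s) + 4·L_3(s).
Expanding and collecting terms gives p(s) = 5s³ + 5s² - (3/2)s + 4.
Check: p(-3) = -163/2. ✓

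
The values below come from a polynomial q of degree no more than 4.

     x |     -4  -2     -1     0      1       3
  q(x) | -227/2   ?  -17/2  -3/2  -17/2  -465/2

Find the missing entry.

-35/2

The 5 known points determine the degree-4 polynomial uniquely.
Write q(x) = ax^4 + bx^3 + cx^2 + dx + e. Substituting each data point gives a linear system:
  256a - 64b + 16c - 4d + e = -227/2
  a - b + c - d + e = -17/2
  e = -3/2
  a + b + c + d + e = -17/2
  81a + 27b + 9c + 3d + e = -465/2
Solving the system yields a = -1, b = -4, c = -6, d = 4, e = -3/2.
So q(x) = -x^4 - 4x^3 - 6x^2 + 4x - 3/2.
Then q(-2) = -35/2.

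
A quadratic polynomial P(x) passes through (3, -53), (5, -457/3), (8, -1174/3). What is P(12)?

Write P(x) = ax^2 + bx + c. Substituting each data point gives a linear system:
  9a + 3b + c = -53
  25a + 5b + c = -457/3
  64a + 8b + c = -1174/3
Solving the system yields a = -6, b = -5/3, c = 6.
So P(x) = -6x² - (5/3)x + 6.
Then P(12) = -878.

-878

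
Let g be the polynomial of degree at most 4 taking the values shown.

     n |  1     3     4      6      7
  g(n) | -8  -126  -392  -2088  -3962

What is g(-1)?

-2

Using the Lagrange interpolation formula with nodes 1, 3, 4, 6, 7:
  L_0(n) = (n - 3)(n - 4)(n - 6)(n - 7) / 180
  L_1(n) = (n - 1)(n - 4)(n - 6)(n - 7) / -24
  L_2(n) = (n - 1)(n - 3)(n - 6)(n - 7) / 18
  L_3(n) = (n - 1)(n - 3)(n - 4)(n - 7) / -30
  L_4(n) = (n - 1)(n - 3)(n - 4)(n - 6) / 72
Then g(n) = -8·L_0(n) - 126·L_1(n) - 392·L_2(n) - 2088·L_3(n) - 3962·L_4(n).
Expanding and collecting terms gives g(n) = -2n^4 + 3n^3 - 3n^2 - 6n.
Evaluating at n = -1: g(-1) = -2.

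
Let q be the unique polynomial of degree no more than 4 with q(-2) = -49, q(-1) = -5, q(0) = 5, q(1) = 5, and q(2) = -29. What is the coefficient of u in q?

5

Write q(u) = au^4 + bu^3 + cu^2 + du + e. Substituting each data point gives a linear system:
  16a - 8b + 4c - 2d + e = -49
  a - b + c - d + e = -5
  e = 5
  a + b + c + d + e = 5
  16a + 8b + 4c + 2d + e = -29
Solving the system yields a = -2, b = 0, c = -3, d = 5, e = 5.
So q(u) = -2u⁴ - 3u² + 5u + 5.
The coefficient of u is 5.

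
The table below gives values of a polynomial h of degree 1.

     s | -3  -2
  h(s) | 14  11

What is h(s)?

Write h(s) = as + b. Substituting each data point gives a linear system:
  -3a + b = 14
  -2a + b = 11
Solving the system yields a = -3, b = 5.
So h(s) = -3s + 5.
Check: h(-2) = 11. ✓

h(s) = -3s + 5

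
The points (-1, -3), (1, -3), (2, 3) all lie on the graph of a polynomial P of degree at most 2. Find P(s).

Using the Lagrange interpolation formula with nodes -1, 1, 2:
  L_0(s) = (s - 1)(s - 2) / 6
  L_1(s) = (s + 1)(s - 2) / -2
  L_2(s) = (s + 1)(s - 1) / 3
Then P(s) = -3·L_0(s) - 3·L_1(s) + 3·L_2(s).
Expanding and collecting terms gives P(s) = 2s^2 - 5.
Check: P(1) = -3. ✓

P(s) = 2s^2 - 5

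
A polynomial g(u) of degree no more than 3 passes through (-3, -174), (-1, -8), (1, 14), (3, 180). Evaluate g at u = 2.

61

Forward differences of the values at u = -3, -1, 1, 3:
  g  : -174  -8  14  180
  Δ  : 166  22  166
  Δ^2: -144  144
  Δ^3: 288
The third differences are constant, confirming degree 3.
Interpolating (Newton forward form) and evaluating at u = 2 gives g(2) = 61.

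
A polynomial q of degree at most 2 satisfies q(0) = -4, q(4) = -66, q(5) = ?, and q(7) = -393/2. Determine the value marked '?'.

-203/2

The 3 known points determine the degree-2 polynomial uniquely.
Write q(n) = an^2 + bn + c. Substituting each data point gives a linear system:
  c = -4
  16a + 4b + c = -66
  49a + 7b + c = -393/2
Solving the system yields a = -4, b = 1/2, c = -4.
So q(n) = -4n^2 + (1/2)n - 4.
Then q(5) = -203/2.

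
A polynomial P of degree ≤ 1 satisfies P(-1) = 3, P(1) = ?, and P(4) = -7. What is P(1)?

-1

The 2 known points determine the degree-1 polynomial uniquely.
Write P(u) = au + b. Substituting each data point gives a linear system:
  -a + b = 3
  4a + b = -7
Solving the system yields a = -2, b = 1.
So P(u) = -2u + 1.
Then P(1) = -1.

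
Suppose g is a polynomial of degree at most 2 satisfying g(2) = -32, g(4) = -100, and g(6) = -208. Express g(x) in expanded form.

Using the Lagrange interpolation formula with nodes 2, 4, 6:
  L_0(x) = (x - 4)(x - 6) / 8
  L_1(x) = (x - 2)(x - 6) / -4
  L_2(x) = (x - 2)(x - 4) / 8
Then g(x) = -32·L_0(x) - 100·L_1(x) - 208·L_2(x).
Expanding and collecting terms gives g(x) = -5x^2 - 4x - 4.
Check: g(4) = -100. ✓

g(x) = -5x^2 - 4x - 4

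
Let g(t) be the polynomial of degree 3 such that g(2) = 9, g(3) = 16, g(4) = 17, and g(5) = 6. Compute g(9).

-278

Forward differences of the values at t = 2, 3, 4, 5:
  g  : 9  16  17  6
  Δ  : 7  1  -11
  Δ^2: -6  -12
  Δ^3: -6
The third differences are constant, confirming degree 3.
Interpolating (Newton forward form) and evaluating at t = 9 gives g(9) = -278.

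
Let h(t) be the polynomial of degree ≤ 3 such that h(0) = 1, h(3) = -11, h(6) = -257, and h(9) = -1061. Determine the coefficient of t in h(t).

-1

Write h(t) = at^3 + bt^2 + ct + d. Substituting each data point gives a linear system:
  d = 1
  27a + 9b + 3c + d = -11
  216a + 36b + 6c + d = -257
  729a + 81b + 9c + d = -1061
Solving the system yields a = -2, b = 5, c = -1, d = 1.
So h(t) = -2t³ + 5t² - t + 1.
The coefficient of t is -1.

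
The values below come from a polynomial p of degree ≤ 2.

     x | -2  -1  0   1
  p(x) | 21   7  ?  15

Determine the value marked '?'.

5

On equispaced nodes a degree-2 polynomial has vanishing third forward difference, so
  - p(-2) + 3·p(-1) - 3·p(0) + p(1) = 0.
Substituting the known values and solving for p(0):
  -3·p(0) = -15
  p(0) = 5.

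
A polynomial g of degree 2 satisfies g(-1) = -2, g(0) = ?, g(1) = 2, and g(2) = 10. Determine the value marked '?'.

-2

On equispaced nodes a degree-2 polynomial has vanishing third forward difference, so
  - g(-1) + 3·g(0) - 3·g(1) + g(2) = 0.
Substituting the known values and solving for g(0):
  3·g(0) = -6
  g(0) = -2.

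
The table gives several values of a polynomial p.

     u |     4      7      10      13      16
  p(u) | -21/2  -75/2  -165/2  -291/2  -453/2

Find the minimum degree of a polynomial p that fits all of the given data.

Forward differences of the values at u = 4, 7, 10, 13, 16:
  p  : -21/2  -75/2  -165/2  -291/2  -453/2
  Δ  : -27  -45  -63  -81
  Δ^2: -18  -18  -18
  Δ^3: 0  0
  Δ^4: 0
The second differences are constant (-18) and nonzero, while all higher differences vanish, so the minimal degree is 2.

2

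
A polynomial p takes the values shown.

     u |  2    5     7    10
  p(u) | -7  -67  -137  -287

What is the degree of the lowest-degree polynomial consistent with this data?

Divided differences on the nodes 2, 5, 7, 10:
  order 0: -7  -67  -137  -287
  order 1: -20  -35  -50
  order 2: -3  -3
  order 3: 0
The order-2 divided differences are all -3 (nonzero) and every higher order vanishes, so the data lies on a polynomial of degree exactly 2.

2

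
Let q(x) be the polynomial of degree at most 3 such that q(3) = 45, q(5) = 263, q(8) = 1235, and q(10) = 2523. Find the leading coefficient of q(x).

Write q(x) = ax^3 + bx^2 + cx + d. Substituting each data point gives a linear system:
  27a + 9b + 3c + d = 45
  125a + 25b + 5c + d = 263
  512a + 64b + 8c + d = 1235
  1000a + 100b + 10c + d = 2523
Solving the system yields a = 3, b = -5, c = 2, d = 3.
So q(x) = 3x³ - 5x² + 2x + 3.
The leading coefficient is 3.

3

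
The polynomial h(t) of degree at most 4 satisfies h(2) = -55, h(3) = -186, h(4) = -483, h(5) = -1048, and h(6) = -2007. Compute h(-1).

2

Using the Lagrange interpolation formula with nodes 2, 3, 4, 5, 6:
  L_0(t) = (t - 3)(t - 4)(t - 5)(t - 6) / 24
  L_1(t) = (t - 2)(t - 4)(t - 5)(t - 6) / -6
  L_2(t) = (t - 2)(t - 3)(t - 5)(t - 6) / 4
  L_3(t) = (t - 2)(t - 3)(t - 4)(t - 6) / -6
  L_4(t) = (t - 2)(t - 3)(t - 4)(t - 5) / 24
Then h(t) = -55·L_0(t) - 186·L_1(t) - 483·L_2(t) - 1048·L_3(t) - 2007·L_4(t).
Expanding and collecting terms gives h(t) = -t^4 - 3t^3 - t^2 - 4t - 3.
Evaluating at t = -1: h(-1) = 2.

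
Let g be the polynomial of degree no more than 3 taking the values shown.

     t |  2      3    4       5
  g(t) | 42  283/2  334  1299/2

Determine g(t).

Write g(t) = at^3 + bt^2 + ct + d. Substituting each data point gives a linear system:
  8a + 4b + 2c + d = 42
  27a + 9b + 3c + d = 283/2
  64a + 16b + 4c + d = 334
  125a + 25b + 5c + d = 1299/2
Solving the system yields a = 5, b = 3/2, c = -3, d = 2.
So g(t) = 5t³ + (3/2)t² - 3t + 2.
Check: g(3) = 283/2. ✓

g(t) = 5t^3 + (3/2)t^2 - 3t + 2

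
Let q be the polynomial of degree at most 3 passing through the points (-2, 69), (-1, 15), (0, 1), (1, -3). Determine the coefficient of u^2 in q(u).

Write q(u) = au^3 + bu^2 + cu + d. Substituting each data point gives a linear system:
  -8a + 4b - 2c + d = 69
  -a + b - c + d = 15
  d = 1
  a + b + c + d = -3
Solving the system yields a = -5, b = 5, c = -4, d = 1.
So q(u) = -5u^3 + 5u^2 - 4u + 1.
The coefficient of u^2 is 5.

5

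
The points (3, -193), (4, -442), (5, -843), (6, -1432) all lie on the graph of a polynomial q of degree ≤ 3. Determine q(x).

Write q(x) = ax^3 + bx^2 + cx + d. Substituting each data point gives a linear system:
  27a + 9b + 3c + d = -193
  64a + 16b + 4c + d = -442
  125a + 25b + 5c + d = -843
  216a + 36b + 6c + d = -1432
Solving the system yields a = -6, b = -4, c = 1, d = 2.
So q(x) = -6x^3 - 4x^2 + x + 2.
Check: q(5) = -843. ✓

q(x) = -6x^3 - 4x^2 + x + 2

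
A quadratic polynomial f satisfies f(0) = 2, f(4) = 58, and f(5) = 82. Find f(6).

Using the Lagrange interpolation formula with nodes 0, 4, 5:
  L_0(s) = (s - 4)(s - 5) / 20
  L_1(s) = s(s - 5) / -4
  L_2(s) = s(s - 4) / 5
Then f(s) = 2·L_0(s) + 58·L_1(s) + 82·L_2(s).
Expanding and collecting terms gives f(s) = 2s^2 + 6s + 2.
Evaluating at s = 6: f(6) = 110.

110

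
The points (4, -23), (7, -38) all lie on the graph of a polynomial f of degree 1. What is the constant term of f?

-3

Write f(t) = at + b. Substituting each data point gives a linear system:
  4a + b = -23
  7a + b = -38
Solving the system yields a = -5, b = -3.
So f(t) = -5t - 3.
The constant term is -3.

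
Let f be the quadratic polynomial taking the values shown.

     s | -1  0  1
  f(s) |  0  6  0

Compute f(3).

Forward differences of the values at s = -1, 0, 1:
  f  : 0  6  0
  Δ  : 6  -6
  Δ^2: -12
The second differences are constant, confirming degree 2.
Interpolating (Newton forward form) and evaluating at s = 3 gives f(3) = -48.

-48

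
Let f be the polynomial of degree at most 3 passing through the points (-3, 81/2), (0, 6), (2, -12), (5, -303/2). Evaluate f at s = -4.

Write f(s) = as^3 + bs^2 + cs + d. Substituting each data point gives a linear system:
  -27a + 9b - 3c + d = 81/2
  d = 6
  8a + 4b + 2c + d = -12
  125a + 25b + 5c + d = -303/2
Solving the system yields a = -1, b = -1/2, c = -4, d = 6.
So f(s) = -s^3 - (1/2)s^2 - 4s + 6.
Then f(-4) = 78.

78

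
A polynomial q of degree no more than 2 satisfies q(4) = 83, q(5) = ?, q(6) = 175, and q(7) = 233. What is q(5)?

On equispaced nodes a degree-2 polynomial has vanishing third forward difference, so
  - q(4) + 3·q(5) - 3·q(6) + q(7) = 0.
Substituting the known values and solving for q(5):
  3·q(5) = 375
  q(5) = 125.

125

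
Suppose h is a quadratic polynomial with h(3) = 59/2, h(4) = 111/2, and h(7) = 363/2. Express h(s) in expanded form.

Write h(s) = as^2 + bs + c. Substituting each data point gives a linear system:
  9a + 3b + c = 59/2
  16a + 4b + c = 111/2
  49a + 7b + c = 363/2
Solving the system yields a = 4, b = -2, c = -1/2.
So h(s) = 4s^2 - 2s - 1/2.
Check: h(7) = 363/2. ✓

h(s) = 4s^2 - 2s - 1/2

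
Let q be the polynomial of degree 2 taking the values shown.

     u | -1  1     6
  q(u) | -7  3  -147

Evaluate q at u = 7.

-207

Write q(u) = au^2 + bu + c. Substituting each data point gives a linear system:
  a - b + c = -7
  a + b + c = 3
  36a + 6b + c = -147
Solving the system yields a = -5, b = 5, c = 3.
So q(u) = -5u^2 + 5u + 3.
Then q(7) = -207.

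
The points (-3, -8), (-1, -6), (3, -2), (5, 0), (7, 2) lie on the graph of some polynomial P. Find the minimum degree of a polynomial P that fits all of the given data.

1

Divided differences on the nodes -3, -1, 3, 5, 7:
  order 0: -8  -6  -2  0  2
  order 1: 1  1  1  1
  order 2: 0  0  0
  order 3: 0  0
  order 4: 0
The order-1 divided differences are all 1 (nonzero) and every higher order vanishes, so the data lies on a polynomial of degree exactly 1.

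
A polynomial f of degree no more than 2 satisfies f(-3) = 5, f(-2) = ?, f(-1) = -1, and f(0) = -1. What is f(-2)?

1

The 3 known points determine the degree-2 polynomial uniquely.
Write f(x) = ax^2 + bx + c. Substituting each data point gives a linear system:
  9a - 3b + c = 5
  a - b + c = -1
  c = -1
Solving the system yields a = 1, b = 1, c = -1.
So f(x) = x² + x - 1.
Then f(-2) = 1.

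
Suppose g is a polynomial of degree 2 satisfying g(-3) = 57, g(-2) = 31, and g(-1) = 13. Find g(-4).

Forward differences of the values at n = -3, -2, -1:
  g  : 57  31  13
  Δ  : -26  -18
  Δ^2: 8
The second differences are constant, confirming degree 2.
Interpolating (Newton forward form) and evaluating at n = -4 gives g(-4) = 91.

91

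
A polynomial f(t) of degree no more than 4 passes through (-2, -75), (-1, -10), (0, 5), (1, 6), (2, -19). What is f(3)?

-130

Using the Lagrange interpolation formula with nodes -2, -1, 0, 1, 2:
  L_0(t) = (t + 1)t(t - 1)(t - 2) / 24
  L_1(t) = (t + 2)t(t - 1)(t - 2) / -6
  L_2(t) = (t + 2)(t + 1)(t - 1)(t - 2) / 4
  L_3(t) = (t + 2)(t + 1)t(t - 2) / -6
  L_4(t) = (t + 2)(t + 1)t(t - 1) / 24
Then f(t) = -75·L_0(t) - 10·L_1(t) + 5·L_2(t) + 6·L_3(t) - 19·L_4(t).
Expanding and collecting terms gives f(t) = -2t^4 + 2t^3 - 5t^2 + 6t + 5.
Evaluating at t = 3: f(3) = -130.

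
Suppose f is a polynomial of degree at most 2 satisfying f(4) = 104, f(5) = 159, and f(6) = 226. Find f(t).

Using the Lagrange interpolation formula with nodes 4, 5, 6:
  L_0(t) = (t - 5)(t - 6) / 2
  L_1(t) = (t - 4)(t - 6) / -1
  L_2(t) = (t - 4)(t - 5) / 2
Then f(t) = 104·L_0(t) + 159·L_1(t) + 226·L_2(t).
Expanding and collecting terms gives f(t) = 6t² + t + 4.
Check: f(4) = 104. ✓

f(t) = 6t^2 + t + 4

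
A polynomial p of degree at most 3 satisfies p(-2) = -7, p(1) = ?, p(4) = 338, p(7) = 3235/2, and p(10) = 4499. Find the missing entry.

25/2

The 4 known points determine the degree-3 polynomial uniquely.
Write p(t) = at^3 + bt^2 + ct + d. Substituting each data point gives a linear system:
  -8a + 4b - 2c + d = -7
  64a + 16b + 4c + d = 338
  343a + 49b + 7c + d = 3235/2
  1000a + 100b + 10c + d = 4499
Solving the system yields a = 4, b = 5, c = -1/2, d = 4.
So p(t) = 4t³ + 5t² - (1/2)t + 4.
Then p(1) = 25/2.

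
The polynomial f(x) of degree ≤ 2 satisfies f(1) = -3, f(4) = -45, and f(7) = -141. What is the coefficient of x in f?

Write f(x) = ax^2 + bx + c. Substituting each data point gives a linear system:
  a + b + c = -3
  16a + 4b + c = -45
  49a + 7b + c = -141
Solving the system yields a = -3, b = 1, c = -1.
So f(x) = -3x^2 + x - 1.
The coefficient of x is 1.

1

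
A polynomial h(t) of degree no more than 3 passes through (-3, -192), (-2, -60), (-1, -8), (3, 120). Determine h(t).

Using the Lagrange interpolation formula with nodes -3, -2, -1, 3:
  L_0(t) = (t + 2)(t + 1)(t - 3) / -12
  L_1(t) = (t + 3)(t + 1)(t - 3) / 5
  L_2(t) = (t + 3)(t + 2)(t - 3) / -8
  L_3(t) = (t + 3)(t + 2)(t + 1) / 120
Then h(t) = -192·L_0(t) - 60·L_1(t) - 8·L_2(t) + 120·L_3(t).
Expanding and collecting terms gives h(t) = 6t^3 - 4t^2 - 2t.
Check: h(-3) = -192. ✓

h(t) = 6t^3 - 4t^2 - 2t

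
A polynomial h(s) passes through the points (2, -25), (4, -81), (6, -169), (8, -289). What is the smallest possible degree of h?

Forward differences of the values at s = 2, 4, 6, 8:
  h  : -25  -81  -169  -289
  Δ  : -56  -88  -120
  Δ^2: -32  -32
  Δ^3: 0
The second differences are constant (-32) and nonzero, while all higher differences vanish, so the minimal degree is 2.

2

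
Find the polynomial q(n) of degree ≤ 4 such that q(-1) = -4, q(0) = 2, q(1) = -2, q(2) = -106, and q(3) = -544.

Using the Lagrange interpolation formula with nodes -1, 0, 1, 2, 3:
  L_0(n) = n(n - 1)(n - 2)(n - 3) / 24
  L_1(n) = (n + 1)(n - 1)(n - 2)(n - 3) / -6
  L_2(n) = (n + 1)n(n - 2)(n - 3) / 4
  L_3(n) = (n + 1)n(n - 1)(n - 3) / -6
  L_4(n) = (n + 1)n(n - 1)(n - 2) / 24
Then q(n) = -4·L_0(n) + 2·L_1(n) - 2·L_2(n) - 106·L_3(n) - 544·L_4(n).
Expanding and collecting terms gives q(n) = -6n^4 - 3n^3 + n^2 + 4n + 2.
Check: q(3) = -544. ✓

q(n) = -6n^4 - 3n^3 + n^2 + 4n + 2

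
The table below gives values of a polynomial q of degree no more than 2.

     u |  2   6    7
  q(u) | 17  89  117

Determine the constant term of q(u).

Write q(u) = au^2 + bu + c. Substituting each data point gives a linear system:
  4a + 2b + c = 17
  36a + 6b + c = 89
  49a + 7b + c = 117
Solving the system yields a = 2, b = 2, c = 5.
So q(u) = 2u² + 2u + 5.
The constant term is 5.

5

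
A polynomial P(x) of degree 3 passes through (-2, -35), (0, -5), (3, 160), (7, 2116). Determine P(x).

P(x) = 6x^3 + 2x^2 - 5x - 5

Write P(x) = ax^3 + bx^2 + cx + d. Substituting each data point gives a linear system:
  -8a + 4b - 2c + d = -35
  d = -5
  27a + 9b + 3c + d = 160
  343a + 49b + 7c + d = 2116
Solving the system yields a = 6, b = 2, c = -5, d = -5.
So P(x) = 6x^3 + 2x^2 - 5x - 5.
Check: P(0) = -5. ✓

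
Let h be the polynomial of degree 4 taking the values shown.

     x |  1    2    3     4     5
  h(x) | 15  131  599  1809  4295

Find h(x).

Write h(x) = ax^4 + bx^3 + cx^2 + dx + e. Substituting each data point gives a linear system:
  a + b + c + d + e = 15
  16a + 8b + 4c + 2d + e = 131
  81a + 27b + 9c + 3d + e = 599
  256a + 64b + 16c + 4d + e = 1809
  625a + 125b + 25c + 5d + e = 4295
Solving the system yields a = 6, b = 5, c = -4, d = 3, e = 5.
So h(x) = 6x^4 + 5x^3 - 4x^2 + 3x + 5.
Check: h(4) = 1809. ✓

h(x) = 6x^4 + 5x^3 - 4x^2 + 3x + 5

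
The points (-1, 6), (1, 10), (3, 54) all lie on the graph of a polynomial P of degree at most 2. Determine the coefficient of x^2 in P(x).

Write P(x) = ax^2 + bx + c. Substituting each data point gives a linear system:
  a - b + c = 6
  a + b + c = 10
  9a + 3b + c = 54
Solving the system yields a = 5, b = 2, c = 3.
So P(x) = 5x^2 + 2x + 3.
The leading coefficient is 5.

5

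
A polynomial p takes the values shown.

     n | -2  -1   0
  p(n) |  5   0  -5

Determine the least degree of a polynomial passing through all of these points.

Forward differences of the values at n = -2, -1, 0:
  p  : 5  0  -5
  Δ  : -5  -5
  Δ^2: 0
The first differences are constant (-5) and nonzero, while all higher differences vanish, so the minimal degree is 1.

1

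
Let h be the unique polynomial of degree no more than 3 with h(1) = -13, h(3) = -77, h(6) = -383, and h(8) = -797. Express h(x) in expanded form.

h(x) = -x^3 - 4x^2 - 3x - 5

Write h(x) = ax^3 + bx^2 + cx + d. Substituting each data point gives a linear system:
  a + b + c + d = -13
  27a + 9b + 3c + d = -77
  216a + 36b + 6c + d = -383
  512a + 64b + 8c + d = -797
Solving the system yields a = -1, b = -4, c = -3, d = -5.
So h(x) = -x³ - 4x² - 3x - 5.
Check: h(6) = -383. ✓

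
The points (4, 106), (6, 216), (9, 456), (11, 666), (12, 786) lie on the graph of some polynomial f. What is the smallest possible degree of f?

2

Divided differences on the nodes 4, 6, 9, 11, 12:
  order 0: 106  216  456  666  786
  order 1: 55  80  105  120
  order 2: 5  5  5
  order 3: 0  0
  order 4: 0
The order-2 divided differences are all 5 (nonzero) and every higher order vanishes, so the data lies on a polynomial of degree exactly 2.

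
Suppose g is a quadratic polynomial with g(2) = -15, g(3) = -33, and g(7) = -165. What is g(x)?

Write g(x) = ax^2 + bx + c. Substituting each data point gives a linear system:
  4a + 2b + c = -15
  9a + 3b + c = -33
  49a + 7b + c = -165
Solving the system yields a = -3, b = -3, c = 3.
So g(x) = -3x^2 - 3x + 3.
Check: g(2) = -15. ✓

g(x) = -3x^2 - 3x + 3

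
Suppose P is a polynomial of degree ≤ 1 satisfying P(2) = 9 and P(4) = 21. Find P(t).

P(t) = 6t - 3

Write P(t) = at + b. Substituting each data point gives a linear system:
  2a + b = 9
  4a + b = 21
Solving the system yields a = 6, b = -3.
So P(t) = 6t - 3.
Check: P(4) = 21. ✓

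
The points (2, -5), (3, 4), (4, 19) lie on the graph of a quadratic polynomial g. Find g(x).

g(x) = 3x^2 - 6x - 5

Write g(x) = ax^2 + bx + c. Substituting each data point gives a linear system:
  4a + 2b + c = -5
  9a + 3b + c = 4
  16a + 4b + c = 19
Solving the system yields a = 3, b = -6, c = -5.
So g(x) = 3x^2 - 6x - 5.
Check: g(2) = -5. ✓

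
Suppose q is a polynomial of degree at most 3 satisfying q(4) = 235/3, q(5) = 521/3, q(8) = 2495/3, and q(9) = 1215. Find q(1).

Using the Lagrange interpolation formula with nodes 4, 5, 8, 9:
  L_0(t) = (t - 5)(t - 8)(t - 9) / -20
  L_1(t) = (t - 4)(t - 8)(t - 9) / 12
  L_2(t) = (t - 4)(t - 5)(t - 9) / -12
  L_3(t) = (t - 4)(t - 5)(t - 8) / 20
Then q(t) = 235/3·L_0(t) + 521/3·L_1(t) + 2495/3·L_2(t) + 1215·L_3(t).
Expanding and collecting terms gives q(t) = 2t^3 - 3t^2 + (1/3)t - 3.
Evaluating at t = 1: q(1) = -11/3.

-11/3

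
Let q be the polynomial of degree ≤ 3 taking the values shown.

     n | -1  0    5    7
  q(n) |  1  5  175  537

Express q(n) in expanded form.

Write q(n) = an^3 + bn^2 + cn + d. Substituting each data point gives a linear system:
  -a + b - c + d = 1
  d = 5
  125a + 25b + 5c + d = 175
  343a + 49b + 7c + d = 537
Solving the system yields a = 2, b = -3, c = -1, d = 5.
So q(n) = 2n³ - 3n² - n + 5.
Check: q(-1) = 1. ✓

q(n) = 2n^3 - 3n^2 - n + 5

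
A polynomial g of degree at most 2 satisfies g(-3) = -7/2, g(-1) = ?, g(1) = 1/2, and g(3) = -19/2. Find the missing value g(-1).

5/2

On equispaced nodes a degree-2 polynomial has vanishing third forward difference, so
  - g(-3) + 3·g(-1) - 3·g(1) + g(3) = 0.
Substituting the known values and solving for g(-1):
  3·g(-1) = 15/2
  g(-1) = 5/2.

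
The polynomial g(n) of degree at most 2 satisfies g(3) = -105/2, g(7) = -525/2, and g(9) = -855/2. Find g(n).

Write g(n) = an^2 + bn + c. Substituting each data point gives a linear system:
  9a + 3b + c = -105/2
  49a + 7b + c = -525/2
  81a + 9b + c = -855/2
Solving the system yields a = -5, b = -5/2, c = 0.
So g(n) = -5n² - (5/2)n.
Check: g(3) = -105/2. ✓

g(n) = -5n^2 - (5/2)n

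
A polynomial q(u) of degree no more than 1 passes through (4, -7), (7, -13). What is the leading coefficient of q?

Write q(u) = au + b. Substituting each data point gives a linear system:
  4a + b = -7
  7a + b = -13
Solving the system yields a = -2, b = 1.
So q(u) = -2u + 1.
The leading coefficient is -2.

-2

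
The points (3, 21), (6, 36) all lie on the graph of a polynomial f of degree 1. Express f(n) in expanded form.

Using the Lagrange interpolation formula with nodes 3, 6:
  L_0(n) = (n - 6) / -3
  L_1(n) = (n - 3) / 3
Then f(n) = 21·L_0(n) + 36·L_1(n).
Expanding and collecting terms gives f(n) = 5n + 6.
Check: f(3) = 21. ✓

f(n) = 5n + 6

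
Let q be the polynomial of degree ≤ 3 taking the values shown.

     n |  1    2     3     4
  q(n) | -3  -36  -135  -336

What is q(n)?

Write q(n) = an^3 + bn^2 + cn + d. Substituting each data point gives a linear system:
  a + b + c + d = -3
  8a + 4b + 2c + d = -36
  27a + 9b + 3c + d = -135
  64a + 16b + 4c + d = -336
Solving the system yields a = -6, b = 3, c = 0, d = 0.
So q(n) = -6n^3 + 3n^2.
Check: q(4) = -336. ✓

q(n) = -6n^3 + 3n^2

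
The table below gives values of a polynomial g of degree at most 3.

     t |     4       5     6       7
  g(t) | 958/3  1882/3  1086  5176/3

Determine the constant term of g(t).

Write g(t) = at^3 + bt^2 + ct + d. Substituting each data point gives a linear system:
  64a + 16b + 4c + d = 958/3
  125a + 25b + 5c + d = 1882/3
  216a + 36b + 6c + d = 1086
  343a + 49b + 7c + d = 5176/3
Solving the system yields a = 5, b = 1/3, c = 0, d = -6.
So g(t) = 5t³ + (1/3)t² - 6.
The constant term is -6.

-6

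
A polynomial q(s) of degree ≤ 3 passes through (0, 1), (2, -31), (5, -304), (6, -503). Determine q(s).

q(s) = -2s^3 - s^2 - 6s + 1

Write q(s) = as^3 + bs^2 + cs + d. Substituting each data point gives a linear system:
  d = 1
  8a + 4b + 2c + d = -31
  125a + 25b + 5c + d = -304
  216a + 36b + 6c + d = -503
Solving the system yields a = -2, b = -1, c = -6, d = 1.
So q(s) = -2s^3 - s^2 - 6s + 1.
Check: q(5) = -304. ✓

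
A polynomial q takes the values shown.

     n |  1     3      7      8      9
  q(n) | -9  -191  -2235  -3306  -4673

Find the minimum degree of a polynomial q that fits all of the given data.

3

Divided differences on the nodes 1, 3, 7, 8, 9:
  order 0: -9  -191  -2235  -3306  -4673
  order 1: -91  -511  -1071  -1367
  order 2: -70  -112  -148
  order 3: -6  -6
  order 4: 0
The order-3 divided differences are all -6 (nonzero) and every higher order vanishes, so the data lies on a polynomial of degree exactly 3.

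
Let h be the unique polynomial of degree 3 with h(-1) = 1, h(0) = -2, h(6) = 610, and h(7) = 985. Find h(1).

-5

Write h(u) = au^3 + bu^2 + cu + d. Substituting each data point gives a linear system:
  -a + b - c + d = 1
  d = -2
  216a + 36b + 6c + d = 610
  343a + 49b + 7c + d = 985
Solving the system yields a = 3, b = 0, c = -6, d = -2.
So h(u) = 3u^3 - 6u - 2.
Then h(1) = -5.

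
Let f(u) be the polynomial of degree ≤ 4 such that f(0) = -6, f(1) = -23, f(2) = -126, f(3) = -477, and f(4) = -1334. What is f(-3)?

-291

Write f(u) = au^4 + bu^3 + cu^2 + du + e. Substituting each data point gives a linear system:
  e = -6
  a + b + c + d + e = -23
  16a + 8b + 4c + 2d + e = -126
  81a + 27b + 9c + 3d + e = -477
  256a + 64b + 16c + 4d + e = -1334
Solving the system yields a = -4, b = -3, c = -6, d = -4, e = -6.
So f(u) = -4u^4 - 3u^3 - 6u^2 - 4u - 6.
Then f(-3) = -291.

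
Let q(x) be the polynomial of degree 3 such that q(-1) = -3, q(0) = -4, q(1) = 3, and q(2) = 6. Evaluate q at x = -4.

Write q(x) = ax^3 + bx^2 + cx + d. Substituting each data point gives a linear system:
  -a + b - c + d = -3
  d = -4
  a + b + c + d = 3
  8a + 4b + 2c + d = 6
Solving the system yields a = -2, b = 4, c = 5, d = -4.
So q(x) = -2x³ + 4x² + 5x - 4.
Then q(-4) = 168.

168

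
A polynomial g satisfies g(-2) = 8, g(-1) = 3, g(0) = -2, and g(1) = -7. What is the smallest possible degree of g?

1

Forward differences of the values at t = -2, -1, 0, 1:
  g  : 8  3  -2  -7
  Δ  : -5  -5  -5
  Δ^2: 0  0
  Δ^3: 0
The first differences are constant (-5) and nonzero, while all higher differences vanish, so the minimal degree is 1.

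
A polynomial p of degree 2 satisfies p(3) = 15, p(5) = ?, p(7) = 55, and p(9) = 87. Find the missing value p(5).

The 3 known points determine the degree-2 polynomial uniquely.
Write p(t) = at^2 + bt + c. Substituting each data point gives a linear system:
  9a + 3b + c = 15
  49a + 7b + c = 55
  81a + 9b + c = 87
Solving the system yields a = 1, b = 0, c = 6.
So p(t) = t² + 6.
Then p(5) = 31.

31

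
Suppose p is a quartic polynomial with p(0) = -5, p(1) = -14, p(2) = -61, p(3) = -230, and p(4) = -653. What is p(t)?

p(t) = -2t^4 - 2t^3 + t^2 - 6t - 5

Write p(t) = at^4 + bt^3 + ct^2 + dt + e. Substituting each data point gives a linear system:
  e = -5
  a + b + c + d + e = -14
  16a + 8b + 4c + 2d + e = -61
  81a + 27b + 9c + 3d + e = -230
  256a + 64b + 16c + 4d + e = -653
Solving the system yields a = -2, b = -2, c = 1, d = -6, e = -5.
So p(t) = -2t^4 - 2t^3 + t^2 - 6t - 5.
Check: p(2) = -61. ✓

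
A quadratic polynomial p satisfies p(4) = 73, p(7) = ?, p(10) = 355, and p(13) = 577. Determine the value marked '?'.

187

On equispaced nodes a degree-2 polynomial has vanishing third forward difference, so
  - p(4) + 3·p(7) - 3·p(10) + p(13) = 0.
Substituting the known values and solving for p(7):
  3·p(7) = 561
  p(7) = 187.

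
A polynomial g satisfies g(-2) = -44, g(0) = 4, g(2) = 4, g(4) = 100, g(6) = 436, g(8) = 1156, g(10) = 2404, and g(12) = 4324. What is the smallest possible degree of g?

3

Forward differences of the values at x = -2, 0, 2, 4, 6, 8, 10, 12:
  g  : -44  4  4  100  436  1156  2404  4324
  Δ  : 48  0  96  336  720  1248  1920
  Δ^2: -48  96  240  384  528  672
  Δ^3: 144  144  144  144  144
  Δ^4: 0  0  0  0
  Δ^5: 0  0  0
  Δ^6: 0  0
  Δ^7: 0
The third differences are constant (144) and nonzero, while all higher differences vanish, so the minimal degree is 3.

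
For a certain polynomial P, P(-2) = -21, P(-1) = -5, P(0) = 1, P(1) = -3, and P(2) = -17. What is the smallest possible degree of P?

2

Forward differences of the values at s = -2, -1, 0, 1, 2:
  P  : -21  -5  1  -3  -17
  Δ  : 16  6  -4  -14
  Δ^2: -10  -10  -10
  Δ^3: 0  0
  Δ^4: 0
The second differences are constant (-10) and nonzero, while all higher differences vanish, so the minimal degree is 2.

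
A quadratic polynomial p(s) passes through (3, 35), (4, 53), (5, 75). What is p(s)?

p(s) = 2s^2 + 4s + 5

Write p(s) = as^2 + bs + c. Substituting each data point gives a linear system:
  9a + 3b + c = 35
  16a + 4b + c = 53
  25a + 5b + c = 75
Solving the system yields a = 2, b = 4, c = 5.
So p(s) = 2s^2 + 4s + 5.
Check: p(4) = 53. ✓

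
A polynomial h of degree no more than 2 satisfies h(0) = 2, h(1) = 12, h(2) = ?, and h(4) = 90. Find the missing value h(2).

30

The 3 known points determine the degree-2 polynomial uniquely.
Write h(x) = ax^2 + bx + c. Substituting each data point gives a linear system:
  c = 2
  a + b + c = 12
  16a + 4b + c = 90
Solving the system yields a = 4, b = 6, c = 2.
So h(x) = 4x^2 + 6x + 2.
Then h(2) = 30.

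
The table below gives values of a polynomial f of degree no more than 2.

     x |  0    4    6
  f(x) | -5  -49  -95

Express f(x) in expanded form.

f(x) = -2x^2 - 3x - 5

Write f(x) = ax^2 + bx + c. Substituting each data point gives a linear system:
  c = -5
  16a + 4b + c = -49
  36a + 6b + c = -95
Solving the system yields a = -2, b = -3, c = -5.
So f(x) = -2x^2 - 3x - 5.
Check: f(4) = -49. ✓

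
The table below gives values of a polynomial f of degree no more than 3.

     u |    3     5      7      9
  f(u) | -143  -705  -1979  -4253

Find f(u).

f(u) = -6u^3 + u^2 + 5u - 5

Write f(u) = au^3 + bu^2 + cu + d. Substituting each data point gives a linear system:
  27a + 9b + 3c + d = -143
  125a + 25b + 5c + d = -705
  343a + 49b + 7c + d = -1979
  729a + 81b + 9c + d = -4253
Solving the system yields a = -6, b = 1, c = 5, d = -5.
So f(u) = -6u^3 + u^2 + 5u - 5.
Check: f(9) = -4253. ✓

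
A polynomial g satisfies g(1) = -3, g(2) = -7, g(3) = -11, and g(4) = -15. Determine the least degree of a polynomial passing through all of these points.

1

Forward differences of the values at x = 1, 2, 3, 4:
  g  : -3  -7  -11  -15
  Δ  : -4  -4  -4
  Δ^2: 0  0
  Δ^3: 0
The first differences are constant (-4) and nonzero, while all higher differences vanish, so the minimal degree is 1.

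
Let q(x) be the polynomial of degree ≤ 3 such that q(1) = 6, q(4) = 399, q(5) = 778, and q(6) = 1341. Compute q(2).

49

Write q(x) = ax^3 + bx^2 + cx + d. Substituting each data point gives a linear system:
  a + b + c + d = 6
  64a + 16b + 4c + d = 399
  125a + 25b + 5c + d = 778
  216a + 36b + 6c + d = 1341
Solving the system yields a = 6, b = 2, c = -5, d = 3.
So q(x) = 6x^3 + 2x^2 - 5x + 3.
Then q(2) = 49.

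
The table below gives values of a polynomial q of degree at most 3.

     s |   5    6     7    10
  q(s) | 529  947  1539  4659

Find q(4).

Using the Lagrange interpolation formula with nodes 5, 6, 7, 10:
  L_0(s) = (s - 6)(s - 7)(s - 10) / -10
  L_1(s) = (s - 5)(s - 7)(s - 10) / 4
  L_2(s) = (s - 5)(s - 6)(s - 10) / -6
  L_3(s) = (s - 5)(s - 6)(s - 7) / 60
Then q(s) = 529·L_0(s) + 947·L_1(s) + 1539·L_2(s) + 4659·L_3(s).
Expanding and collecting terms gives q(s) = 5s³ - 3s² - 4s - 1.
Evaluating at s = 4: q(4) = 255.

255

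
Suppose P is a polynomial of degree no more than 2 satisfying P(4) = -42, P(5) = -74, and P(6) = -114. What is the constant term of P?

6

Write P(x) = ax^2 + bx + c. Substituting each data point gives a linear system:
  16a + 4b + c = -42
  25a + 5b + c = -74
  36a + 6b + c = -114
Solving the system yields a = -4, b = 4, c = 6.
So P(x) = -4x^2 + 4x + 6.
The constant term is 6.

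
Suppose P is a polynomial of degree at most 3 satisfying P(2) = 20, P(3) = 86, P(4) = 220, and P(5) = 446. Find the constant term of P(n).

Write P(n) = an^3 + bn^2 + cn + d. Substituting each data point gives a linear system:
  8a + 4b + 2c + d = 20
  27a + 9b + 3c + d = 86
  64a + 16b + 4c + d = 220
  125a + 25b + 5c + d = 446
Solving the system yields a = 4, b = -2, c = 0, d = -4.
So P(n) = 4n^3 - 2n^2 - 4.
The constant term is -4.

-4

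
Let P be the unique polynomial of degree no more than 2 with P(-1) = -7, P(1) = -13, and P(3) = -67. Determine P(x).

Write P(x) = ax^2 + bx + c. Substituting each data point gives a linear system:
  a - b + c = -7
  a + b + c = -13
  9a + 3b + c = -67
Solving the system yields a = -6, b = -3, c = -4.
So P(x) = -6x^2 - 3x - 4.
Check: P(1) = -13. ✓

P(x) = -6x^2 - 3x - 4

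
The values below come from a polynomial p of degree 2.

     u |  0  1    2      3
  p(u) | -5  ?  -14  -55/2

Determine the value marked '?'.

The 3 known points determine the degree-2 polynomial uniquely.
Write p(u) = au^2 + bu + c. Substituting each data point gives a linear system:
  c = -5
  4a + 2b + c = -14
  9a + 3b + c = -55/2
Solving the system yields a = -3, b = 3/2, c = -5.
So p(u) = -3u^2 + (3/2)u - 5.
Then p(1) = -13/2.

-13/2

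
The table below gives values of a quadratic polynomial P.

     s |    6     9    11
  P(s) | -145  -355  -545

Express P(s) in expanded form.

Write P(s) = as^2 + bs + c. Substituting each data point gives a linear system:
  36a + 6b + c = -145
  81a + 9b + c = -355
  121a + 11b + c = -545
Solving the system yields a = -5, b = 5, c = 5.
So P(s) = -5s² + 5s + 5.
Check: P(11) = -545. ✓

P(s) = -5s^2 + 5s + 5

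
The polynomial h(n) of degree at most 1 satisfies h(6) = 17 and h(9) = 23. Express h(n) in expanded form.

h(n) = 2n + 5

Write h(n) = an + b. Substituting each data point gives a linear system:
  6a + b = 17
  9a + b = 23
Solving the system yields a = 2, b = 5.
So h(n) = 2n + 5.
Check: h(9) = 23. ✓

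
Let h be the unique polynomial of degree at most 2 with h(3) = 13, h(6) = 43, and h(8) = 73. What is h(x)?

h(x) = x^2 + x + 1

Write h(x) = ax^2 + bx + c. Substituting each data point gives a linear system:
  9a + 3b + c = 13
  36a + 6b + c = 43
  64a + 8b + c = 73
Solving the system yields a = 1, b = 1, c = 1.
So h(x) = x^2 + x + 1.
Check: h(3) = 13. ✓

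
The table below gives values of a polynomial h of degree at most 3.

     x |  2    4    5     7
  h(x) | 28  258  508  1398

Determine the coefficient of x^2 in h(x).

Write h(x) = ax^3 + bx^2 + cx + d. Substituting each data point gives a linear system:
  8a + 4b + 2c + d = 28
  64a + 16b + 4c + d = 258
  125a + 25b + 5c + d = 508
  343a + 49b + 7c + d = 1398
Solving the system yields a = 4, b = 1, c = -3, d = -2.
So h(x) = 4x^3 + x^2 - 3x - 2.
The coefficient of x^2 is 1.

1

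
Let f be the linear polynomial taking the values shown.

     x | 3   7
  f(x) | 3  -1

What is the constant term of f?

6

Write f(x) = ax + b. Substituting each data point gives a linear system:
  3a + b = 3
  7a + b = -1
Solving the system yields a = -1, b = 6.
So f(x) = -x + 6.
The constant term is 6.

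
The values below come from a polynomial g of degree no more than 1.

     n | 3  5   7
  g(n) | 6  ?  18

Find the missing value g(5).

12

The 2 known points determine the degree-1 polynomial uniquely.
Write g(n) = an + b. Substituting each data point gives a linear system:
  3a + b = 6
  7a + b = 18
Solving the system yields a = 3, b = -3.
So g(n) = 3n - 3.
Then g(5) = 12.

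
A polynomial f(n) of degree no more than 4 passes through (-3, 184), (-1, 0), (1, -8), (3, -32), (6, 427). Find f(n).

Write f(n) = an^4 + bn^3 + cn^2 + dn + e. Substituting each data point gives a linear system:
  81a - 27b + 9c - 3d + e = 184
  a - b + c - d + e = 0
  a + b + c + d + e = -8
  81a + 27b + 9c + 3d + e = -32
  1296a + 216b + 36c + 6d + e = 427
Solving the system yields a = 1, b = -4, c = 0, d = 0, e = -5.
So f(n) = n^4 - 4n^3 - 5.
Check: f(-3) = 184. ✓

f(n) = n^4 - 4n^3 - 5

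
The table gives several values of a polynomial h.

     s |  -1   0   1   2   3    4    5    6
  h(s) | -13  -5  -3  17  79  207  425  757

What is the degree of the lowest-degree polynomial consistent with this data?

Forward differences of the values at s = -1, 0, 1, 2, 3, 4, 5, 6:
  h  : -13  -5  -3  17  79  207  425  757
  Δ  : 8  2  20  62  128  218  332
  Δ^2: -6  18  42  66  90  114
  Δ^3: 24  24  24  24  24
  Δ^4: 0  0  0  0
  Δ^5: 0  0  0
  Δ^6: 0  0
  Δ^7: 0
The third differences are constant (24) and nonzero, while all higher differences vanish, so the minimal degree is 3.

3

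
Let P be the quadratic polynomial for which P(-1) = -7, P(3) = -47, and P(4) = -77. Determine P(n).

P(n) = -4n^2 - 2n - 5

Write P(n) = an^2 + bn + c. Substituting each data point gives a linear system:
  a - b + c = -7
  9a + 3b + c = -47
  16a + 4b + c = -77
Solving the system yields a = -4, b = -2, c = -5.
So P(n) = -4n^2 - 2n - 5.
Check: P(4) = -77. ✓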